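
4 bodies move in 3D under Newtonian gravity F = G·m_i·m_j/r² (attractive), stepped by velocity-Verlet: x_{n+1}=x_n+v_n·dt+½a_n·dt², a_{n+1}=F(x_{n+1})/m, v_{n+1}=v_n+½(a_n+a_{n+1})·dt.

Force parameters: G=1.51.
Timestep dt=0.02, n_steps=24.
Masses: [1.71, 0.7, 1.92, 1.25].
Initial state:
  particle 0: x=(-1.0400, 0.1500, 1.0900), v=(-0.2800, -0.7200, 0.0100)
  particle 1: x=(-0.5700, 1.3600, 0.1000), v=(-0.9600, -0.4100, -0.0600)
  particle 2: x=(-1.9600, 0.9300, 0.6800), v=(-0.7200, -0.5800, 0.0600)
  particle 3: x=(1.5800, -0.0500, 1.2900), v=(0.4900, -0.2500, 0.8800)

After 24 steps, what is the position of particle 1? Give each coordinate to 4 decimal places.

step 0: x0=(-1.0400, 0.1500, 1.0900) x1=(-0.5700, 1.3600, 0.1000) x2=(-1.9600, 0.9300, 0.6800) x3=(1.5800, -0.0500, 1.2900)
step 1: x0=(-1.0458, 0.1359, 1.0900) x1=(-0.5894, 1.3516, 0.0990) x2=(-1.9741, 0.9182, 0.6813) x3=(1.5897, -0.0550, 1.3076)
step 2: x0=(-1.0519, 0.1223, 1.0898) x1=(-0.6093, 1.3427, 0.0985) x2=(-1.9875, 0.9061, 0.6827) x3=(1.5991, -0.0599, 1.3251)
step 3: x0=(-1.0584, 0.1092, 1.0892) x1=(-0.6297, 1.3333, 0.0984) x2=(-2.0002, 0.8936, 0.6843) x3=(1.6082, -0.0647, 1.3426)
step 4: x0=(-1.0653, 0.0967, 1.0883) x1=(-0.6505, 1.3235, 0.0988) x2=(-2.0123, 0.8808, 0.6860) x3=(1.6171, -0.0695, 1.3600)
step 5: x0=(-1.0725, 0.0848, 1.0871) x1=(-0.6717, 1.3132, 0.0996) x2=(-2.0238, 0.8677, 0.6878) x3=(1.6257, -0.0743, 1.3774)
step 6: x0=(-1.0801, 0.0733, 1.0856) x1=(-0.6934, 1.3024, 0.1009) x2=(-2.0345, 0.8542, 0.6898) x3=(1.6341, -0.0790, 1.3947)
step 7: x0=(-1.0881, 0.0624, 1.0838) x1=(-0.7156, 1.2911, 0.1027) x2=(-2.0446, 0.8404, 0.6918) x3=(1.6422, -0.0837, 1.4120)
step 8: x0=(-1.0964, 0.0520, 1.0818) x1=(-0.7383, 1.2794, 0.1049) x2=(-2.0541, 0.8262, 0.6941) x3=(1.6501, -0.0883, 1.4292)
step 9: x0=(-1.1052, 0.0422, 1.0794) x1=(-0.7614, 1.2671, 0.1077) x2=(-2.0629, 0.8117, 0.6964) x3=(1.6578, -0.0928, 1.4464)
step 10: x0=(-1.1143, 0.0329, 1.0767) x1=(-0.7850, 1.2544, 0.1108) x2=(-2.0710, 0.7969, 0.6989) x3=(1.6652, -0.0973, 1.4636)
step 11: x0=(-1.1238, 0.0241, 1.0738) x1=(-0.8090, 1.2411, 0.1145) x2=(-2.0784, 0.7818, 0.7015) x3=(1.6723, -0.1018, 1.4806)
step 12: x0=(-1.1337, 0.0159, 1.0705) x1=(-0.8336, 1.2274, 0.1187) x2=(-2.0852, 0.7664, 0.7042) x3=(1.6793, -0.1063, 1.4977)
step 13: x0=(-1.1440, 0.0083, 1.0669) x1=(-0.8586, 1.2131, 0.1234) x2=(-2.0912, 0.7506, 0.7070) x3=(1.6860, -0.1106, 1.5146)
step 14: x0=(-1.1548, 0.0012, 1.0631) x1=(-0.8841, 1.1982, 0.1286) x2=(-2.0965, 0.7345, 0.7099) x3=(1.6925, -0.1150, 1.5316)
step 15: x0=(-1.1660, -0.0053, 1.0589) x1=(-0.9102, 1.1829, 0.1343) x2=(-2.1011, 0.7180, 0.7129) x3=(1.6987, -0.1193, 1.5484)
step 16: x0=(-1.1777, -0.0112, 1.0544) x1=(-0.9367, 1.1669, 0.1406) x2=(-2.1050, 0.7012, 0.7161) x3=(1.7047, -0.1236, 1.5652)
step 17: x0=(-1.1899, -0.0166, 1.0496) x1=(-0.9638, 1.1503, 0.1474) x2=(-2.1081, 0.6841, 0.7194) x3=(1.7106, -0.1279, 1.5820)
step 18: x0=(-1.2025, -0.0213, 1.0445) x1=(-0.9914, 1.1332, 0.1548) x2=(-2.1104, 0.6666, 0.7228) x3=(1.7162, -0.1321, 1.5987)
step 19: x0=(-1.2157, -0.0254, 1.0390) x1=(-1.0196, 1.1154, 0.1628) x2=(-2.1119, 0.6488, 0.7262) x3=(1.7215, -0.1362, 1.6154)
step 20: x0=(-1.2295, -0.0288, 1.0333) x1=(-1.0484, 1.0970, 0.1714) x2=(-2.1125, 0.6306, 0.7298) x3=(1.7267, -0.1404, 1.6319)
step 21: x0=(-1.2438, -0.0315, 1.0271) x1=(-1.0777, 1.0779, 0.1807) x2=(-2.1123, 0.6120, 0.7336) x3=(1.7317, -0.1445, 1.6485)
step 22: x0=(-1.2587, -0.0336, 1.0207) x1=(-1.1076, 1.0581, 0.1906) x2=(-2.1112, 0.5930, 0.7374) x3=(1.7364, -0.1486, 1.6650)
step 23: x0=(-1.2743, -0.0349, 1.0138) x1=(-1.1382, 1.0376, 0.2012) x2=(-2.1092, 0.5737, 0.7413) x3=(1.7409, -0.1526, 1.6814)
step 24: x0=(-1.2905, -0.0355, 1.0066) x1=(-1.1694, 1.0162, 0.2125) x2=(-2.1061, 0.5539, 0.7454) x3=(1.7453, -0.1567, 1.6978)

(-1.1694, 1.0162, 0.2125)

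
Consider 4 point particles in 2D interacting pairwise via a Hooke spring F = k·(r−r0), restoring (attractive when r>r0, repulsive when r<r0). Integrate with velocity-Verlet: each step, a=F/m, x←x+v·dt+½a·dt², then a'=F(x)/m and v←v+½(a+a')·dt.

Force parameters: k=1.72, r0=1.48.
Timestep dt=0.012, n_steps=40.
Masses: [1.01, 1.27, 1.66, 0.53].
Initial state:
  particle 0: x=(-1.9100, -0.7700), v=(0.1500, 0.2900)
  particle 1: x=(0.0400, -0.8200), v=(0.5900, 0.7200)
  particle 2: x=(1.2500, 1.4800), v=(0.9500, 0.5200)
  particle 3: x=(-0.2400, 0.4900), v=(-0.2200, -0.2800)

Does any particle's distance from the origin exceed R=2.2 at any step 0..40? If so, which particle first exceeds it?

step 0: x0=(-1.9100, -0.7700) x1=(0.0400, -0.8200) x2=(1.2500, 1.4800) x3=(-0.2400, 0.4900)
step 1: x0=(-1.9078, -0.7663) x1=(0.0471, -0.8113) x2=(1.2612, 1.4860) x3=(-0.2427, 0.4866)
step 2: x0=(-1.9050, -0.7622) x1=(0.0542, -0.8024) x2=(1.2720, 1.4917) x3=(-0.2455, 0.4832)
step 3: x0=(-1.9014, -0.7576) x1=(0.0613, -0.7933) x2=(1.2824, 1.4970) x3=(-0.2484, 0.4798)
step 4: x0=(-1.8971, -0.7527) x1=(0.0684, -0.7841) x2=(1.2923, 1.5019) x3=(-0.2515, 0.4764)
step 5: x0=(-1.8920, -0.7473) x1=(0.0756, -0.7747) x2=(1.3018, 1.5064) x3=(-0.2546, 0.4731)
step 6: x0=(-1.8863, -0.7414) x1=(0.0828, -0.7652) x2=(1.3109, 1.5105) x3=(-0.2578, 0.4697)
step 7: x0=(-1.8798, -0.7352) x1=(0.0900, -0.7555) x2=(1.3196, 1.5143) x3=(-0.2610, 0.4664)
step 8: x0=(-1.8727, -0.7285) x1=(0.0972, -0.7457) x2=(1.3279, 1.5176) x3=(-0.2644, 0.4632)
step 9: x0=(-1.8648, -0.7214) x1=(0.1044, -0.7357) x2=(1.3357, 1.5206) x3=(-0.2677, 0.4600)
step 10: x0=(-1.8562, -0.7139) x1=(0.1116, -0.7256) x2=(1.3431, 1.5232) x3=(-0.2712, 0.4569)
step 11: x0=(-1.8469, -0.7060) x1=(0.1189, -0.7153) x2=(1.3501, 1.5253) x3=(-0.2747, 0.4538)
step 12: x0=(-1.8369, -0.6977) x1=(0.1262, -0.7049) x2=(1.3566, 1.5272) x3=(-0.2782, 0.4509)
step 13: x0=(-1.8262, -0.6890) x1=(0.1335, -0.6943) x2=(1.3627, 1.5286) x3=(-0.2817, 0.4481)
step 14: x0=(-1.8149, -0.6798) x1=(0.1408, -0.6837) x2=(1.3684, 1.5296) x3=(-0.2853, 0.4454)
step 15: x0=(-1.8028, -0.6703) x1=(0.1482, -0.6729) x2=(1.3736, 1.5303) x3=(-0.2888, 0.4428)
step 16: x0=(-1.7901, -0.6604) x1=(0.1555, -0.6619) x2=(1.3785, 1.5305) x3=(-0.2924, 0.4404)
step 17: x0=(-1.7767, -0.6501) x1=(0.1630, -0.6509) x2=(1.3828, 1.5304) x3=(-0.2959, 0.4381)
step 18: x0=(-1.7626, -0.6394) x1=(0.1704, -0.6397) x2=(1.3868, 1.5300) x3=(-0.2995, 0.4360)
step 19: x0=(-1.7479, -0.6284) x1=(0.1779, -0.6284) x2=(1.3903, 1.5291) x3=(-0.3030, 0.4341)
step 20: x0=(-1.7325, -0.6170) x1=(0.1854, -0.6170) x2=(1.3934, 1.5279) x3=(-0.3065, 0.4323)
step 21: x0=(-1.7166, -0.6052) x1=(0.1929, -0.6055) x2=(1.3961, 1.5263) x3=(-0.3099, 0.4307)
step 22: x0=(-1.7000, -0.5930) x1=(0.2005, -0.5939) x2=(1.3983, 1.5243) x3=(-0.3133, 0.4294)
step 23: x0=(-1.6827, -0.5805) x1=(0.2081, -0.5821) x2=(1.4002, 1.5220) x3=(-0.3167, 0.4282)
step 24: x0=(-1.6649, -0.5677) x1=(0.2158, -0.5703) x2=(1.4016, 1.5194) x3=(-0.3199, 0.4273)
step 25: x0=(-1.6465, -0.5545) x1=(0.2235, -0.5584) x2=(1.4026, 1.5164) x3=(-0.3231, 0.4266)
step 26: x0=(-1.6275, -0.5410) x1=(0.2312, -0.5464) x2=(1.4032, 1.5130) x3=(-0.3263, 0.4261)
step 27: x0=(-1.6080, -0.5272) x1=(0.2390, -0.5342) x2=(1.4034, 1.5093) x3=(-0.3293, 0.4259)
step 28: x0=(-1.5879, -0.5131) x1=(0.2469, -0.5220) x2=(1.4031, 1.5052) x3=(-0.3323, 0.4260)
step 29: x0=(-1.5673, -0.4987) x1=(0.2548, -0.5098) x2=(1.4025, 1.5009) x3=(-0.3351, 0.4262)
step 30: x0=(-1.5461, -0.4839) x1=(0.2627, -0.4974) x2=(1.4015, 1.4962) x3=(-0.3378, 0.4268)
step 31: x0=(-1.5245, -0.4689) x1=(0.2707, -0.4850) x2=(1.4001, 1.4911) x3=(-0.3405, 0.4277)
step 32: x0=(-1.5023, -0.4536) x1=(0.2788, -0.4725) x2=(1.3984, 1.4858) x3=(-0.3430, 0.4288)
step 33: x0=(-1.4797, -0.4380) x1=(0.2869, -0.4599) x2=(1.3962, 1.4801) x3=(-0.3453, 0.4302)
step 34: x0=(-1.4566, -0.4222) x1=(0.2951, -0.4472) x2=(1.3937, 1.4742) x3=(-0.3476, 0.4319)
step 35: x0=(-1.4330, -0.4061) x1=(0.3033, -0.4345) x2=(1.3908, 1.4679) x3=(-0.3497, 0.4339)
step 36: x0=(-1.4090, -0.3898) x1=(0.3116, -0.4218) x2=(1.3875, 1.4614) x3=(-0.3516, 0.4363)
step 37: x0=(-1.3846, -0.3733) x1=(0.3200, -0.4089) x2=(1.3839, 1.4545) x3=(-0.3534, 0.4389)
step 38: x0=(-1.3598, -0.3565) x1=(0.3284, -0.3961) x2=(1.3800, 1.4474) x3=(-0.3550, 0.4419)
step 39: x0=(-1.3347, -0.3395) x1=(0.3369, -0.3831) x2=(1.3757, 1.4401) x3=(-0.3565, 0.4451)
step 40: x0=(-1.3091, -0.3223) x1=(0.3455, -0.3702) x2=(1.3710, 1.4324) x3=(-0.3578, 0.4487)

no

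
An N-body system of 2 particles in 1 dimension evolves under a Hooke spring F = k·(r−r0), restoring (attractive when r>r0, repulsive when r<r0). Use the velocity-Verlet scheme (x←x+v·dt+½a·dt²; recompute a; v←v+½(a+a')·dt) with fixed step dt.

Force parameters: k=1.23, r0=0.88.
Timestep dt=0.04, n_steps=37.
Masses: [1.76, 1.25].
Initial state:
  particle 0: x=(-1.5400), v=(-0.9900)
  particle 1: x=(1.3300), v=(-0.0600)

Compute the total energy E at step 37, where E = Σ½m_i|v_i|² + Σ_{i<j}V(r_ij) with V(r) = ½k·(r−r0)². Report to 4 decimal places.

step 0: x0=(-1.5400) x1=(1.3300)
step 1: x0=(-1.5785) x1=(1.3260)
step 2: x0=(-1.6147) x1=(1.3189)
step 3: x0=(-1.6486) x1=(1.3085)
step 4: x0=(-1.6802) x1=(1.2948)
step 5: x0=(-1.7095) x1=(1.2779)
step 6: x0=(-1.7364) x1=(1.2576)
step 7: x0=(-1.7610) x1=(1.2340)
step 8: x0=(-1.7831) x1=(1.2071)
step 9: x0=(-1.8029) x1=(1.1768)
step 10: x0=(-1.8204) x1=(1.1433)
step 11: x0=(-1.8356) x1=(1.1064)
step 12: x0=(-1.8484) x1=(1.0663)
step 13: x0=(-1.8589) x1=(1.0230)
step 14: x0=(-1.8673) x1=(0.9766)
step 15: x0=(-1.8734) x1=(0.9271)
step 16: x0=(-1.8774) x1=(0.8745)
step 17: x0=(-1.8793) x1=(0.8190)
step 18: x0=(-1.8791) x1=(0.7606)
step 19: x0=(-1.8770) x1=(0.6995)
step 20: x0=(-1.8730) x1=(0.6357)
step 21: x0=(-1.8671) x1=(0.5693)
step 22: x0=(-1.8596) x1=(0.5005)
step 23: x0=(-1.8503) x1=(0.4293)
step 24: x0=(-1.8395) x1=(0.3560)
step 25: x0=(-1.8273) x1=(0.2806)
step 26: x0=(-1.8136) x1=(0.2032)
step 27: x0=(-1.7987) x1=(0.1240)
step 28: x0=(-1.7826) x1=(0.0432)
step 29: x0=(-1.7655) x1=(-0.0390)
step 30: x0=(-1.7474) x1=(-0.1227)
step 31: x0=(-1.7285) x1=(-0.2074)
step 32: x0=(-1.7089) x1=(-0.2932)
step 33: x0=(-1.6886) x1=(-0.3799)
step 34: x0=(-1.6679) x1=(-0.4672)
step 35: x0=(-1.6469) x1=(-0.5550)
step 36: x0=(-1.6256) x1=(-0.6432)
step 37: x0=(-1.6041) x1=(-0.7315)
step 0 velocities: v0=(-0.9900) v1=(-0.0600)
step 0: KE=0.8647, PE=2.4355, E=3.3002
step 37 velocities: v0=(0.5354) v1=(-2.2077)
step 37: KE=3.2985, PE=0.0000, E=3.2986

3.2986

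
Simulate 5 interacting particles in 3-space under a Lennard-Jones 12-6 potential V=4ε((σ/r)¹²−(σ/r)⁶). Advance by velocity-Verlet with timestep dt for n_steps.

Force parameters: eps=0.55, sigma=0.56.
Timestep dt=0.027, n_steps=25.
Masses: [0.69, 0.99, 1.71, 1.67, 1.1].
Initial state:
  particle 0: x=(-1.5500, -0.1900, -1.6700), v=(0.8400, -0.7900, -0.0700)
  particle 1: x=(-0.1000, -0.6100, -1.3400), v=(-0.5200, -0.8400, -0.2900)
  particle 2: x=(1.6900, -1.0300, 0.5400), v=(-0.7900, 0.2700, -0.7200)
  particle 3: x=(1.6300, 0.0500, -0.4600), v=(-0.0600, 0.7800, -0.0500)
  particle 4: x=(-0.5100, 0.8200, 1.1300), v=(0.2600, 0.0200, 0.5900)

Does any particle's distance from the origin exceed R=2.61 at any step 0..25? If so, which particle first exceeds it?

step 0: x0=(-1.5500, -0.1900, -1.6700) x1=(-0.1000, -0.6100, -1.3400) x2=(1.6900, -1.0300, 0.5400) x3=(1.6300, 0.0500, -0.4600) x4=(-0.5100, 0.8200, 1.1300)
step 1: x0=(-1.5273, -0.2113, -1.6719) x1=(-0.1140, -0.6327, -1.3478) x2=(1.6687, -1.0227, 0.5206) x3=(1.6284, 0.0711, -0.4613) x4=(-0.5030, 0.8205, 1.1459)
step 2: x0=(-1.5046, -0.2327, -1.6738) x1=(-0.1281, -0.6554, -1.3557) x2=(1.6473, -1.0154, 0.5011) x3=(1.6268, 0.0921, -0.4627) x4=(-0.4960, 0.8211, 1.1619)
step 3: x0=(-1.4819, -0.2540, -1.6756) x1=(-0.1422, -0.6780, -1.3635) x2=(1.6260, -1.0081, 0.4816) x3=(1.6251, 0.1131, -0.4640) x4=(-0.4889, 0.8216, 1.1778)
step 4: x0=(-1.4591, -0.2754, -1.6775) x1=(-0.1563, -0.7007, -1.3713) x2=(1.6047, -1.0008, 0.4622) x3=(1.6235, 0.1342, -0.4653) x4=(-0.4819, 0.8222, 1.1937)
step 5: x0=(-1.4363, -0.2967, -1.6794) x1=(-0.1704, -0.7233, -1.3792) x2=(1.5833, -0.9934, 0.4427) x3=(1.6219, 0.1552, -0.4667) x4=(-0.4749, 0.8227, 1.2096)
step 6: x0=(-1.4134, -0.3181, -1.6812) x1=(-0.1845, -0.7460, -1.3870) x2=(1.5620, -0.9861, 0.4232) x3=(1.6203, 0.1762, -0.4680) x4=(-0.4679, 0.8232, 1.2256)
step 7: x0=(-1.3905, -0.3395, -1.6831) x1=(-0.1987, -0.7686, -1.3949) x2=(1.5407, -0.9788, 0.4037) x3=(1.6186, 0.1972, -0.4693) x4=(-0.4609, 0.8238, 1.2415)
step 8: x0=(-1.3676, -0.3610, -1.6849) x1=(-0.2130, -0.7912, -1.4028) x2=(1.5194, -0.9714, 0.3842) x3=(1.6170, 0.2182, -0.4706) x4=(-0.4538, 0.8243, 1.2574)
step 9: x0=(-1.3445, -0.3824, -1.6867) x1=(-0.2272, -0.8138, -1.4106) x2=(1.4980, -0.9640, 0.3647) x3=(1.6154, 0.2392, -0.4718) x4=(-0.4468, 0.8248, 1.2734)
step 10: x0=(-1.3214, -0.4039, -1.6885) x1=(-0.2416, -0.8364, -1.4185) x2=(1.4767, -0.9566, 0.3452) x3=(1.6138, 0.2601, -0.4731) x4=(-0.4398, 0.8254, 1.2893)
step 11: x0=(-1.2982, -0.4254, -1.6902) x1=(-0.2560, -0.8589, -1.4265) x2=(1.4554, -0.9493, 0.3257) x3=(1.6121, 0.2811, -0.4744) x4=(-0.4328, 0.8259, 1.3052)
step 12: x0=(-1.2748, -0.4470, -1.6919) x1=(-0.2705, -0.8814, -1.4344) x2=(1.4340, -0.9419, 0.3062) x3=(1.6105, 0.3020, -0.4757) x4=(-0.4257, 0.8265, 1.3211)
step 13: x0=(-1.2512, -0.4687, -1.6936) x1=(-0.2851, -0.9038, -1.4424) x2=(1.4127, -0.9345, 0.2866) x3=(1.6089, 0.3230, -0.4769) x4=(-0.4187, 0.8270, 1.3371)
step 14: x0=(-1.2275, -0.4904, -1.6952) x1=(-0.2999, -0.9262, -1.4504) x2=(1.3914, -0.9270, 0.2671) x3=(1.6072, 0.3439, -0.4782) x4=(-0.4117, 0.8275, 1.3530)
step 15: x0=(-1.2035, -0.5123, -1.6968) x1=(-0.3148, -0.9485, -1.4584) x2=(1.3701, -0.9196, 0.2476) x3=(1.6056, 0.3648, -0.4794) x4=(-0.4047, 0.8281, 1.3689)
step 16: x0=(-1.1792, -0.5343, -1.6983) x1=(-0.3300, -0.9707, -1.4665) x2=(1.3487, -0.9122, 0.2280) x3=(1.6039, 0.3857, -0.4807) x4=(-0.3976, 0.8286, 1.3848)
step 17: x0=(-1.1545, -0.5565, -1.6996) x1=(-0.3454, -0.9928, -1.4747) x2=(1.3274, -0.9047, 0.2085) x3=(1.6023, 0.4066, -0.4819) x4=(-0.3906, 0.8291, 1.4008)
step 18: x0=(-1.1293, -0.5790, -1.7009) x1=(-0.3612, -1.0146, -1.4830) x2=(1.3061, -0.8973, 0.1889) x3=(1.6006, 0.4275, -0.4832) x4=(-0.3836, 0.8297, 1.4167)
step 19: x0=(-1.1035, -0.6019, -1.7019) x1=(-0.3774, -1.0362, -1.4914) x2=(1.2848, -0.8898, 0.1694) x3=(1.5990, 0.4484, -0.4844) x4=(-0.3766, 0.8302, 1.4326)
step 20: x0=(-1.0769, -0.6252, -1.7027) x1=(-0.3942, -1.0575, -1.4999) x2=(1.2634, -0.8824, 0.1498) x3=(1.5974, 0.4693, -0.4856) x4=(-0.3695, 0.8308, 1.4485)
step 21: x0=(-1.0492, -0.6492, -1.7032) x1=(-0.4116, -1.0783, -1.5087) x2=(1.2421, -0.8749, 0.1302) x3=(1.5957, 0.4902, -0.4869) x4=(-0.3625, 0.8313, 1.4645)
step 22: x0=(-1.0202, -0.6740, -1.7033) x1=(-0.4300, -1.0985, -1.5178) x2=(1.2208, -0.8674, 0.1106) x3=(1.5940, 0.5110, -0.4881) x4=(-0.3555, 0.8318, 1.4804)
step 23: x0=(-0.9896, -0.7001, -1.7029) x1=(-0.4496, -1.1179, -1.5272) x2=(1.1995, -0.8599, 0.0911) x3=(1.5924, 0.5319, -0.4893) x4=(-0.3485, 0.8324, 1.4963)
step 24: x0=(-0.9571, -0.7276, -1.7019) x1=(-0.4705, -1.1363, -1.5370) x2=(1.1782, -0.8524, 0.0715) x3=(1.5907, 0.5527, -0.4905) x4=(-0.3414, 0.8329, 1.5122)
step 25: x0=(-0.9231, -0.7563, -1.7004) x1=(-0.4923, -1.1538, -1.5472) x2=(1.1569, -0.8449, 0.0519) x3=(1.5891, 0.5735, -0.4917) x4=(-0.3344, 0.8334, 1.5281)

no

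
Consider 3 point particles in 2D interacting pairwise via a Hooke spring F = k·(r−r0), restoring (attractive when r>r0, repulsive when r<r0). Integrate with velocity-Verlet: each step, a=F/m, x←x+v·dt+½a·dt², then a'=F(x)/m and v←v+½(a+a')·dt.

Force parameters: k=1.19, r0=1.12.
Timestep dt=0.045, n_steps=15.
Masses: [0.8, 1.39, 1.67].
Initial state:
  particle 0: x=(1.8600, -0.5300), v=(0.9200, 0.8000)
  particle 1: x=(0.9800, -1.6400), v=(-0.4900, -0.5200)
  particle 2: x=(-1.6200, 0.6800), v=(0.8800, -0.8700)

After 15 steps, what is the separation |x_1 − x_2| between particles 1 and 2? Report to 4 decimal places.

1.6970

step 0: x0=(1.8600, -0.5300) x1=(0.9800, -1.6400) x2=(-1.6200, 0.6800)
step 1: x0=(1.8975, -0.4931) x1=(0.9566, -1.6618) x2=(-1.5774, 0.6391)
step 2: x0=(1.9270, -0.4547) x1=(0.9306, -1.6805) x2=(-1.5288, 0.5948)
step 3: x0=(1.9484, -0.4152) x1=(0.9023, -1.6959) x2=(-1.4745, 0.5474)
step 4: x0=(1.9618, -0.3750) x1=(0.8719, -1.7080) x2=(-1.4145, 0.4968)
step 5: x0=(1.9671, -0.3343) x1=(0.8396, -1.7168) x2=(-1.3490, 0.4433)
step 6: x0=(1.9644, -0.2937) x1=(0.8056, -1.7224) x2=(-1.2784, 0.3871)
step 7: x0=(1.9539, -0.2534) x1=(0.7701, -1.7247) x2=(-1.2027, 0.3283)
step 8: x0=(1.9358, -0.2137) x1=(0.7334, -1.7238) x2=(-1.1224, 0.2672)
step 9: x0=(1.9103, -0.1751) x1=(0.6956, -1.7198) x2=(-1.0377, 0.2040)
step 10: x0=(1.8776, -0.1377) x1=(0.6571, -1.7128) x2=(-0.9489, 0.1388)
step 11: x0=(1.8382, -0.1019) x1=(0.6180, -1.7028) x2=(-0.8564, 0.0720)
step 12: x0=(1.7925, -0.0679) x1=(0.5785, -1.6900) x2=(-0.7605, 0.0037)
step 13: x0=(1.7407, -0.0360) x1=(0.5388, -1.6745) x2=(-0.6616, -0.0659)
step 14: x0=(1.6835, -0.0064) x1=(0.4992, -1.6565) x2=(-0.5601, -0.1364)
step 15: x0=(1.6213, 0.0209) x1=(0.4597, -1.6362) x2=(-0.4564, -0.2078)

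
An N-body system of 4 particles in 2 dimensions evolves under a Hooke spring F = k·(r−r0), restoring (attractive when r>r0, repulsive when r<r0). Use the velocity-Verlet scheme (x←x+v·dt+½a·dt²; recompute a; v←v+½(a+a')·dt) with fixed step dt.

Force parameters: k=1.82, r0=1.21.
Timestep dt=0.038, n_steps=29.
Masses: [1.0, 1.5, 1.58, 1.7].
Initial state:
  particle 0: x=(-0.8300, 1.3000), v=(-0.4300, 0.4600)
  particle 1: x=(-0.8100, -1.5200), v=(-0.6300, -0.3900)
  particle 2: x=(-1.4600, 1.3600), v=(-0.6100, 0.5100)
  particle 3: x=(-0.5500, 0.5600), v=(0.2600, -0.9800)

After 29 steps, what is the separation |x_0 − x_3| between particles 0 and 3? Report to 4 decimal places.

step 0: x0=(-0.8300, 1.3000) x1=(-0.8100, -1.5200) x2=(-1.4600, 1.3600) x3=(-0.5500, 0.5600)
step 1: x0=(-0.8458, 1.3158) x1=(-0.8342, -1.5312) x2=(-1.4833, 1.3780) x3=(-0.5401, 0.5218)
step 2: x0=(-0.8604, 1.3280) x1=(-0.8589, -1.5349) x2=(-1.5069, 1.3932) x3=(-0.5302, 0.4818)
step 3: x0=(-0.8738, 1.3365) x1=(-0.8840, -1.5313) x2=(-1.5306, 1.4054) x3=(-0.5206, 0.4402)
step 4: x0=(-0.8860, 1.3411) x1=(-0.9095, -1.5203) x2=(-1.5543, 1.4145) x3=(-0.5112, 0.3973)
step 5: x0=(-0.8971, 1.3417) x1=(-0.9354, -1.5020) x2=(-1.5780, 1.4206) x3=(-0.5022, 0.3532)
step 6: x0=(-0.9070, 1.3381) x1=(-0.9616, -1.4767) x2=(-1.6016, 1.4235) x3=(-0.4938, 0.3082)
step 7: x0=(-0.9157, 1.3305) x1=(-0.9882, -1.4445) x2=(-1.6249, 1.4232) x3=(-0.4859, 0.2625)
step 8: x0=(-0.9233, 1.3187) x1=(-1.0151, -1.4056) x2=(-1.6480, 1.4198) x3=(-0.4786, 0.2163)
step 9: x0=(-0.9298, 1.3028) x1=(-1.0423, -1.3603) x2=(-1.6706, 1.4131) x3=(-0.4721, 0.1699)
step 10: x0=(-0.9353, 1.2828) x1=(-1.0697, -1.3090) x2=(-1.6929, 1.4033) x3=(-0.4664, 0.1235)
step 11: x0=(-0.9398, 1.2590) x1=(-1.0974, -1.2521) x2=(-1.7146, 1.3904) x3=(-0.4616, 0.0773)
step 12: x0=(-0.9433, 1.2313) x1=(-1.1254, -1.1898) x2=(-1.7358, 1.3744) x3=(-0.4575, 0.0314)
step 13: x0=(-0.9459, 1.2001) x1=(-1.1536, -1.1228) x2=(-1.7563, 1.3555) x3=(-0.4544, -0.0138)
step 14: x0=(-0.9477, 1.1655) x1=(-1.1821, -1.0513) x2=(-1.7762, 1.3337) x3=(-0.4521, -0.0583)
step 15: x0=(-0.9488, 1.1278) x1=(-1.2109, -0.9760) x2=(-1.7954, 1.3091) x3=(-0.4507, -0.1018)
step 16: x0=(-0.9491, 1.0873) x1=(-1.2401, -0.8971) x2=(-1.8138, 1.2820) x3=(-0.4500, -0.1443)
step 17: x0=(-0.9488, 1.0442) x1=(-1.2697, -0.8153) x2=(-1.8313, 1.2523) x3=(-0.4502, -0.1856)
step 18: x0=(-0.9479, 0.9988) x1=(-1.2998, -0.7309) x2=(-1.8481, 1.2204) x3=(-0.4510, -0.2258)
step 19: x0=(-0.9464, 0.9516) x1=(-1.3304, -0.6443) x2=(-1.8640, 1.1862) x3=(-0.4524, -0.2647)
step 20: x0=(-0.9445, 0.9029) x1=(-1.3615, -0.5561) x2=(-1.8791, 1.1502) x3=(-0.4544, -0.3024)
step 21: x0=(-0.9421, 0.8530) x1=(-1.3933, -0.4665) x2=(-1.8934, 1.1123) x3=(-0.4570, -0.3389)
step 22: x0=(-0.9392, 0.8023) x1=(-1.4256, -0.3758) x2=(-1.9068, 1.0728) x3=(-0.4601, -0.3744)
step 23: x0=(-0.9357, 0.7512) x1=(-1.4586, -0.2846) x2=(-1.9194, 1.0319) x3=(-0.4638, -0.4088)
step 24: x0=(-0.9317, 0.6999) x1=(-1.4920, -0.1931) x2=(-1.9312, 0.9899) x3=(-0.4681, -0.4424)
step 25: x0=(-0.9270, 0.6488) x1=(-1.5258, -0.1017) x2=(-1.9422, 0.9469) x3=(-0.4731, -0.4750)
step 26: x0=(-0.9216, 0.5982) x1=(-1.5601, -0.0107) x2=(-1.9525, 0.9031) x3=(-0.4789, -0.5068)
step 27: x0=(-0.9152, 0.5480) x1=(-1.5946, 0.0796) x2=(-1.9622, 0.8587) x3=(-0.4856, -0.5378)
step 28: x0=(-0.9077, 0.4984) x1=(-1.6294, 0.1689) x2=(-1.9714, 0.8140) x3=(-0.4933, -0.5679)
step 29: x0=(-0.8990, 0.4494) x1=(-1.6642, 0.2570) x2=(-1.9801, 0.7691) x3=(-0.5020, -0.5971)

1.1192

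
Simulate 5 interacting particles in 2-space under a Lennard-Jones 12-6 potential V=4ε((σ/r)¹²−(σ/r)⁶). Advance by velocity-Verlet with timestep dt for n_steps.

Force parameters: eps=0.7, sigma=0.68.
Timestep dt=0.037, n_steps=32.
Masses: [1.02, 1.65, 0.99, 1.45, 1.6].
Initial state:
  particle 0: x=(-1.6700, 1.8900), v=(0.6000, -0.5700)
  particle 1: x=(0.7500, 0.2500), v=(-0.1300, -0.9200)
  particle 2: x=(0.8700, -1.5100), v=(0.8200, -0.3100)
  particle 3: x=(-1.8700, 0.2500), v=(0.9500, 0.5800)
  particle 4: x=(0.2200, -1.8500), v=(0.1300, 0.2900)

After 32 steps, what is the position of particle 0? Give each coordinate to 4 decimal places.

(-1.0416, 1.8180)

step 0: x0=(-1.6700, 1.8900) x1=(0.7500, 0.2500) x2=(0.8700, -1.5100) x3=(-1.8700, 0.2500) x4=(0.2200, -1.8500)
step 1: x0=(-1.6478, 1.8689) x1=(0.7452, 0.2159) x2=(0.9027, -1.5202) x3=(-1.8348, 0.2715) x4=(0.2233, -1.8400)
step 2: x0=(-1.6256, 1.8477) x1=(0.7404, 0.1819) x2=(0.9370, -1.5296) x3=(-1.7997, 0.2930) x4=(0.2257, -1.8305)
step 3: x0=(-1.6034, 1.8264) x1=(0.7356, 0.1477) x2=(0.9705, -1.5393) x3=(-1.7645, 0.3146) x4=(0.2286, -1.8208)
step 4: x0=(-1.5813, 1.8050) x1=(0.7307, 0.1136) x2=(1.0016, -1.5499) x3=(-1.7293, 0.3363) x4=(0.2329, -1.8105)
step 5: x0=(-1.5591, 1.7834) x1=(0.7259, 0.0793) x2=(1.0299, -1.5613) x3=(-1.6941, 0.3581) x4=(0.2390, -1.7996)
step 6: x0=(-1.5370, 1.7617) x1=(0.7211, 0.0451) x2=(1.0550, -1.5736) x3=(-1.6589, 0.3800) x4=(0.2470, -1.7881)
step 7: x0=(-1.5149, 1.7397) x1=(0.7163, 0.0108) x2=(1.0768, -1.5868) x3=(-1.6237, 0.4021) x4=(0.2571, -1.7760)
step 8: x0=(-1.4928, 1.7175) x1=(0.7115, -0.0236) x2=(1.0952, -1.6006) x3=(-1.5884, 0.4243) x4=(0.2692, -1.7635)
step 9: x0=(-1.4707, 1.6949) x1=(0.7067, -0.0581) x2=(1.1103, -1.6150) x3=(-1.5531, 0.4468) x4=(0.2834, -1.7505)
step 10: x0=(-1.4486, 1.6719) x1=(0.7019, -0.0926) x2=(1.1220, -1.6299) x3=(-1.5178, 0.4696) x4=(0.2997, -1.7371)
step 11: x0=(-1.4266, 1.6483) x1=(0.6971, -0.1272) x2=(1.1304, -1.6452) x3=(-1.4825, 0.4928) x4=(0.3181, -1.7235)
step 12: x0=(-1.4046, 1.6240) x1=(0.6922, -0.1619) x2=(1.1357, -1.6606) x3=(-1.4471, 0.5165) x4=(0.3384, -1.7096)
step 13: x0=(-1.3827, 1.5987) x1=(0.6874, -0.1966) x2=(1.1382, -1.6761) x3=(-1.4118, 0.5409) x4=(0.3603, -1.6956)
step 14: x0=(-1.3608, 1.5721) x1=(0.6826, -0.2316) x2=(1.1393, -1.6916) x3=(-1.3763, 0.5662) x4=(0.3831, -1.6814)
step 15: x0=(-1.3389, 1.5438) x1=(0.6778, -0.2666) x2=(1.1413, -1.7070) x3=(-1.3409, 0.5927) x4=(0.4054, -1.6672)
step 16: x0=(-1.3170, 1.5131) x1=(0.6730, -0.3019) x2=(1.1478, -1.7224) x3=(-1.3054, 0.6208) x4=(0.4249, -1.6527)
step 17: x0=(-1.2951, 1.4795) x1=(0.6682, -0.3374) x2=(1.1617, -1.7385) x3=(-1.2700, 0.6511) x4=(0.4398, -1.6376)
step 18: x0=(-1.2730, 1.4426) x1=(0.6633, -0.3731) x2=(1.1822, -1.7554) x3=(-1.2346, 0.6836) x4=(0.4506, -1.6218)
step 19: x0=(-1.2510, 1.4061) x1=(0.6585, -0.4091) x2=(1.2057, -1.7727) x3=(-1.1992, 0.7158) x4=(0.4596, -1.6053)
step 20: x0=(-1.2308, 1.3929) x1=(0.6536, -0.4456) x2=(1.2290, -1.7898) x3=(-1.1626, 0.7317) x4=(0.4688, -1.5885)
step 21: x0=(-1.2157, 1.4296) x1=(0.6487, -0.4826) x2=(1.2503, -1.8062) x3=(-1.1223, 0.7124) x4=(0.4792, -1.5716)
step 22: x0=(-1.2016, 1.4745) x1=(0.6437, -0.5203) x2=(1.2687, -1.8217) x3=(-1.0813, 0.6873) x4=(0.4914, -1.5546)
step 23: x0=(-1.1872, 1.5170) x1=(0.6386, -0.5589) x2=(1.2840, -1.8359) x3=(-1.0405, 0.6640) x4=(0.5057, -1.5373)
step 24: x0=(-1.1722, 1.5562) x1=(0.6334, -0.5988) x2=(1.2960, -1.8488) x3=(-1.0001, 0.6429) x4=(0.5221, -1.5196)
step 25: x0=(-1.1567, 1.5929) x1=(0.6281, -0.6404) x2=(1.3048, -1.8602) x3=(-0.9601, 0.6236) x4=(0.5406, -1.5011)
step 26: x0=(-1.1409, 1.6278) x1=(0.6226, -0.6841) x2=(1.3105, -1.8699) x3=(-0.9203, 0.6056) x4=(0.5612, -1.4813)
step 27: x0=(-1.1248, 1.6613) x1=(0.6171, -0.7295) x2=(1.3129, -1.8778) x3=(-0.8806, 0.5886) x4=(0.5839, -1.4610)
step 28: x0=(-1.1084, 1.6938) x1=(0.6117, -0.7716) x2=(1.3123, -1.8838) x3=(-0.8412, 0.5722) x4=(0.6081, -1.4452)
step 29: x0=(-1.0919, 1.7255) x1=(0.6067, -0.7894) x2=(1.3087, -1.8878) x3=(-0.8018, 0.5563) x4=(0.6341, -1.4557)
step 30: x0=(-1.0752, 1.7568) x1=(0.6005, -0.7781) x2=(1.3026, -1.8900) x3=(-0.7626, 0.5409) x4=(0.6626, -1.4974)
step 31: x0=(-1.0584, 1.7875) x1=(0.5939, -0.7616) x2=(1.2978, -1.8928) x3=(-0.7234, 0.5256) x4=(0.6908, -1.5439)
step 32: x0=(-1.0416, 1.8180) x1=(0.5876, -0.7465) x2=(1.3092, -1.9049) x3=(-0.6842, 0.5106) x4=(0.7086, -1.5833)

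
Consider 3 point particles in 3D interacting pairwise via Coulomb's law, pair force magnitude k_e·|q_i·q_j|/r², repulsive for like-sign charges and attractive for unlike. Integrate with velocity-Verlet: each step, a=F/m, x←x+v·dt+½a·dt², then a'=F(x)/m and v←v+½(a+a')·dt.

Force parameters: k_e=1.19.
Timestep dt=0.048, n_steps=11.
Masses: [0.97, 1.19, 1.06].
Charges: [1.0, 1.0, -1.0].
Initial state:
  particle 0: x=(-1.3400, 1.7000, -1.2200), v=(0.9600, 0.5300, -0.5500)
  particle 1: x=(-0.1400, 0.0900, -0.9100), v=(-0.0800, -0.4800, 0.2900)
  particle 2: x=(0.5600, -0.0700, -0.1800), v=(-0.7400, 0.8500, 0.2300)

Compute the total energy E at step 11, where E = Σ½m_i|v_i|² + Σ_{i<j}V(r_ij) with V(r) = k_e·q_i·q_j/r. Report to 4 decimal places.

0.6173

step 0: x0=(-1.3400, 1.7000, -1.2200) x1=(-0.1400, 0.0900, -0.9100) x2=(0.5600, -0.0700, -0.1800)
step 1: x0=(-1.2940, 1.7256, -1.2464) x1=(-0.1429, 0.0666, -0.8953) x2=(0.5235, -0.0289, -0.1699)
step 2: x0=(-1.2481, 1.7515, -1.2727) x1=(-0.1440, 0.0425, -0.8787) x2=(0.4850, 0.0127, -0.1619)
step 3: x0=(-1.2024, 1.7777, -1.2991) x1=(-0.1430, 0.0178, -0.8601) x2=(0.4445, 0.0546, -0.1561)
step 4: x0=(-1.1567, 1.8042, -1.3253) x1=(-0.1401, -0.0071, -0.8393) x2=(0.4017, 0.0966, -0.1529)
step 5: x0=(-1.1110, 1.8309, -1.3516) x1=(-0.1351, -0.0321, -0.8161) x2=(0.3566, 0.1384, -0.1524)
step 6: x0=(-1.0654, 1.8578, -1.3777) x1=(-0.1280, -0.0569, -0.7903) x2=(0.3092, 0.1798, -0.1550)
step 7: x0=(-1.0197, 1.8850, -1.4038) x1=(-0.1187, -0.0811, -0.7615) x2=(0.2594, 0.2204, -0.1610)
step 8: x0=(-0.9740, 1.9122, -1.4298) x1=(-0.1074, -0.1042, -0.7295) x2=(0.2072, 0.2595, -0.1705)
step 9: x0=(-0.9283, 1.9397, -1.4558) x1=(-0.0941, -0.1255, -0.6943) x2=(0.1528, 0.2965, -0.1839)
step 10: x0=(-0.8826, 1.9672, -1.4816) x1=(-0.0791, -0.1444, -0.6555) x2=(0.0964, 0.3309, -0.2013)
step 11: x0=(-0.8367, 1.9947, -1.5072) x1=(-0.0626, -0.1603, -0.6133) x2=(0.0383, 0.3616, -0.2226)
step 0 velocities: v0=(0.9600, 0.5300, -0.5500) v1=(-0.0800, -0.4800, 0.2900) v2=(-0.7400, 0.8500, 0.2300)
step 0: KE=1.6221, PE=-1.0019, E=0.6202
step 11 velocities: v0=(0.9557, 0.5741, -0.5333) v1=(0.3526, -0.2895, 0.9134) v2=(-1.2218, 0.5958, -0.4851)
step 11: KE=2.4649, PE=-1.8476, E=0.6173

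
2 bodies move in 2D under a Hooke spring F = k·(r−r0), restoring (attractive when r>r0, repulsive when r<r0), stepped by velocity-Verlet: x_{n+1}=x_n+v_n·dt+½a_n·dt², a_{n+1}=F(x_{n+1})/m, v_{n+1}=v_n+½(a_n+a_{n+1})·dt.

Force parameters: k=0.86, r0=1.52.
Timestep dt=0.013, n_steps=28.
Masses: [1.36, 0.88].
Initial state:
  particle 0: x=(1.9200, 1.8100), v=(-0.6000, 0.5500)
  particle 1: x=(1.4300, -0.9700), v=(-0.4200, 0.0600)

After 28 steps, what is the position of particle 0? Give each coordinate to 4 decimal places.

(1.6925, 1.9551)

step 0: x0=(1.9200, 1.8100) x1=(1.4300, -0.9700)
step 1: x0=(1.9122, 1.8171) x1=(1.4246, -0.9691)
step 2: x0=(1.9044, 1.8240) x1=(1.4192, -0.9680)
step 3: x0=(1.8965, 1.8308) x1=(1.4138, -0.9667)
step 4: x0=(1.8886, 1.8375) x1=(1.4085, -0.9652)
step 5: x0=(1.8807, 1.8440) x1=(1.4032, -0.9634)
step 6: x0=(1.8728, 1.8504) x1=(1.3979, -0.9615)
step 7: x0=(1.8648, 1.8567) x1=(1.3927, -0.9593)
step 8: x0=(1.8568, 1.8628) x1=(1.3875, -0.9569)
step 9: x0=(1.8488, 1.8687) x1=(1.3824, -0.9543)
step 10: x0=(1.8408, 1.8746) x1=(1.3772, -0.9515)
step 11: x0=(1.8328, 1.8802) x1=(1.3722, -0.9484)
step 12: x0=(1.8247, 1.8858) x1=(1.3671, -0.9451)
step 13: x0=(1.8166, 1.8912) x1=(1.3621, -0.9417)
step 14: x0=(1.8085, 1.8964) x1=(1.3572, -0.9379)
step 15: x0=(1.8003, 1.9015) x1=(1.3522, -0.9340)
step 16: x0=(1.7922, 1.9065) x1=(1.3473, -0.9299)
step 17: x0=(1.7840, 1.9113) x1=(1.3425, -0.9255)
step 18: x0=(1.7758, 1.9160) x1=(1.3376, -0.9209)
step 19: x0=(1.7675, 1.9206) x1=(1.3328, -0.9161)
step 20: x0=(1.7593, 1.9250) x1=(1.3281, -0.9111)
step 21: x0=(1.7510, 1.9292) x1=(1.3234, -0.9058)
step 22: x0=(1.7427, 1.9333) x1=(1.3187, -0.9004)
step 23: x0=(1.7344, 1.9373) x1=(1.3140, -0.8947)
step 24: x0=(1.7261, 1.9411) x1=(1.3094, -0.8888)
step 25: x0=(1.7177, 1.9448) x1=(1.3048, -0.8826)
step 26: x0=(1.7093, 1.9484) x1=(1.3002, -0.8763)
step 27: x0=(1.7009, 1.9518) x1=(1.2957, -0.8697)
step 28: x0=(1.6925, 1.9551) x1=(1.2912, -0.8629)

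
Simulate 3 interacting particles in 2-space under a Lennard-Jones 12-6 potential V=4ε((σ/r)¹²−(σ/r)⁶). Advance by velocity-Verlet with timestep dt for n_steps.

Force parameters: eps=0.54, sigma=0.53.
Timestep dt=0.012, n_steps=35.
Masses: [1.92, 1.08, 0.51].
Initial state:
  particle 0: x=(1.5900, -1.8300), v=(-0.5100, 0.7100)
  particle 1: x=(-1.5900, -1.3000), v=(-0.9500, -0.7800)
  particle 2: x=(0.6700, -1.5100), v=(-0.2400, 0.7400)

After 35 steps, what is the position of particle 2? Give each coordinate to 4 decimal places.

(0.6475, -1.2285)

step 0: x0=(1.5900, -1.8300) x1=(-1.5900, -1.3000) x2=(0.6700, -1.5100)
step 1: x0=(1.5839, -1.8215) x1=(-1.6014, -1.3094) x2=(0.6672, -1.5011)
step 2: x0=(1.5777, -1.8129) x1=(-1.6128, -1.3187) x2=(0.6644, -1.4923)
step 3: x0=(1.5715, -1.8044) x1=(-1.6242, -1.3281) x2=(0.6618, -1.4835)
step 4: x0=(1.5653, -1.7959) x1=(-1.6356, -1.3374) x2=(0.6592, -1.4747)
step 5: x0=(1.5591, -1.7873) x1=(-1.6470, -1.3468) x2=(0.6567, -1.4660)
step 6: x0=(1.5528, -1.7787) x1=(-1.6584, -1.3562) x2=(0.6544, -1.4573)
step 7: x0=(1.5466, -1.7702) x1=(-1.6698, -1.3655) x2=(0.6521, -1.4486)
step 8: x0=(1.5403, -1.7616) x1=(-1.6812, -1.3749) x2=(0.6499, -1.4400)
step 9: x0=(1.5339, -1.7530) x1=(-1.6926, -1.3842) x2=(0.6478, -1.4314)
step 10: x0=(1.5276, -1.7444) x1=(-1.7040, -1.3936) x2=(0.6459, -1.4229)
step 11: x0=(1.5212, -1.7357) x1=(-1.7154, -1.4030) x2=(0.6440, -1.4143)
step 12: x0=(1.5147, -1.7271) x1=(-1.7268, -1.4123) x2=(0.6423, -1.4059)
step 13: x0=(1.5083, -1.7185) x1=(-1.7382, -1.4217) x2=(0.6407, -1.3975)
step 14: x0=(1.5018, -1.7098) x1=(-1.7496, -1.4310) x2=(0.6392, -1.3891)
step 15: x0=(1.4953, -1.7012) x1=(-1.7610, -1.4404) x2=(0.6378, -1.3807)
step 16: x0=(1.4887, -1.6925) x1=(-1.7724, -1.4498) x2=(0.6366, -1.3725)
step 17: x0=(1.4821, -1.6838) x1=(-1.7838, -1.4591) x2=(0.6355, -1.3642)
step 18: x0=(1.4755, -1.6751) x1=(-1.7952, -1.4685) x2=(0.6345, -1.3560)
step 19: x0=(1.4688, -1.6664) x1=(-1.8066, -1.4778) x2=(0.6337, -1.3479)
step 20: x0=(1.4621, -1.6576) x1=(-1.8180, -1.4872) x2=(0.6331, -1.3399)
step 21: x0=(1.4553, -1.6489) x1=(-1.8294, -1.4966) x2=(0.6325, -1.3318)
step 22: x0=(1.4486, -1.6401) x1=(-1.8408, -1.5059) x2=(0.6322, -1.3239)
step 23: x0=(1.4417, -1.6313) x1=(-1.8522, -1.5153) x2=(0.6320, -1.3160)
step 24: x0=(1.4348, -1.6225) x1=(-1.8636, -1.5246) x2=(0.6320, -1.3082)
step 25: x0=(1.4279, -1.6137) x1=(-1.8750, -1.5340) x2=(0.6323, -1.3005)
step 26: x0=(1.4209, -1.6048) x1=(-1.8864, -1.5434) x2=(0.6327, -1.2928)
step 27: x0=(1.4138, -1.5960) x1=(-1.8978, -1.5527) x2=(0.6333, -1.2853)
step 28: x0=(1.4067, -1.5871) x1=(-1.9092, -1.5621) x2=(0.6341, -1.2778)
step 29: x0=(1.3996, -1.5782) x1=(-1.9206, -1.5714) x2=(0.6352, -1.2704)
step 30: x0=(1.3923, -1.5692) x1=(-1.9320, -1.5808) x2=(0.6365, -1.2631)
step 31: x0=(1.3850, -1.5602) x1=(-1.9433, -1.5902) x2=(0.6381, -1.2559)
step 32: x0=(1.3776, -1.5512) x1=(-1.9547, -1.5995) x2=(0.6400, -1.2489)
step 33: x0=(1.3702, -1.5422) x1=(-1.9661, -1.6089) x2=(0.6421, -1.2419)
step 34: x0=(1.3626, -1.5331) x1=(-1.9775, -1.6182) x2=(0.6446, -1.2351)
step 35: x0=(1.3550, -1.5240) x1=(-1.9889, -1.6276) x2=(0.6475, -1.2285)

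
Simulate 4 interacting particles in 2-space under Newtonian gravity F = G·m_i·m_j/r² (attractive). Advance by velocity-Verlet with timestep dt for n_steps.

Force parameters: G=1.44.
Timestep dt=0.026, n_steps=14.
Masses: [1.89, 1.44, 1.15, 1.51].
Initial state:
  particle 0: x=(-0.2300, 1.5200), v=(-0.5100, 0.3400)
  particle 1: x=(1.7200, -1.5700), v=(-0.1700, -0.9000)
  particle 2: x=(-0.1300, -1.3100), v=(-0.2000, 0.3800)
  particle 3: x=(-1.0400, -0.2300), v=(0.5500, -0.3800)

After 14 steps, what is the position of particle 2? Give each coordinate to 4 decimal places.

(-0.2258, -1.0855)

step 0: x0=(-0.2300, 1.5200) x1=(1.7200, -1.5700) x2=(-0.1300, -1.3100) x3=(-1.0400, -0.2300)
step 1: x0=(-0.2433, 1.5285) x1=(1.7153, -1.5933) x2=(-0.1352, -1.2998) x3=(-1.0253, -0.2399)
step 2: x0=(-0.2567, 1.5365) x1=(1.7101, -1.6163) x2=(-0.1406, -1.2887) x3=(-1.0100, -0.2499)
step 3: x0=(-0.2702, 1.5439) x1=(1.7044, -1.6391) x2=(-0.1461, -1.2770) x3=(-0.9939, -0.2599)
step 4: x0=(-0.2838, 1.5507) x1=(1.6981, -1.6617) x2=(-0.1517, -1.2644) x3=(-0.9771, -0.2701)
step 5: x0=(-0.2975, 1.5569) x1=(1.6913, -1.6840) x2=(-0.1576, -1.2510) x3=(-0.9596, -0.2804)
step 6: x0=(-0.3112, 1.5625) x1=(1.6840, -1.7061) x2=(-0.1636, -1.2367) x3=(-0.9413, -0.2908)
step 7: x0=(-0.3250, 1.5675) x1=(1.6762, -1.7279) x2=(-0.1699, -1.2216) x3=(-0.9222, -0.3015)
step 8: x0=(-0.3389, 1.5719) x1=(1.6679, -1.7494) x2=(-0.1766, -1.2055) x3=(-0.9024, -0.3124)
step 9: x0=(-0.3528, 1.5758) x1=(1.6591, -1.7707) x2=(-0.1835, -1.1884) x3=(-0.8817, -0.3235)
step 10: x0=(-0.3668, 1.5791) x1=(1.6498, -1.7917) x2=(-0.1909, -1.1702) x3=(-0.8602, -0.3350)
step 11: x0=(-0.3808, 1.5817) x1=(1.6400, -1.8124) x2=(-0.1987, -1.1510) x3=(-0.8378, -0.3469)
step 12: x0=(-0.3948, 1.5838) x1=(1.6297, -1.8328) x2=(-0.2071, -1.1305) x3=(-0.8146, -0.3593)
step 13: x0=(-0.4089, 1.5853) x1=(1.6190, -1.8529) x2=(-0.2161, -1.1087) x3=(-0.7903, -0.3722)
step 14: x0=(-0.4230, 1.5862) x1=(1.6077, -1.8727) x2=(-0.2258, -1.0855) x3=(-0.7650, -0.3857)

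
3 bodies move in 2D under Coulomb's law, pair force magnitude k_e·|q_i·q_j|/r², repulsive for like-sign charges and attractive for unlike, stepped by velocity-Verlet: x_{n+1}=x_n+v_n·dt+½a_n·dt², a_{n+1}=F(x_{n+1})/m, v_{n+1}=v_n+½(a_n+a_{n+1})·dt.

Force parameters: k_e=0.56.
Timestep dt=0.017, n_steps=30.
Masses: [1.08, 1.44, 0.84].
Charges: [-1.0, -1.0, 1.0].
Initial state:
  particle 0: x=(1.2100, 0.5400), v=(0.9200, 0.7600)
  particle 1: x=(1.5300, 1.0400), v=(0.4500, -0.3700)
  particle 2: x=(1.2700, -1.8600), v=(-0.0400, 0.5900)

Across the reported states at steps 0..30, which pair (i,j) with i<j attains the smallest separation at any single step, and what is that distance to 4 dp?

step 0: x0=(1.2100, 0.5400) x1=(1.5300, 1.0400) x2=(1.2700, -1.8600)
step 1: x0=(1.2255, 0.5527) x1=(1.5377, 1.0338) x2=(1.2693, -1.8499)
step 2: x0=(1.2408, 0.5650) x1=(1.5457, 1.0279) x2=(1.2686, -1.8398)
step 3: x0=(1.2558, 0.5769) x1=(1.5538, 1.0224) x2=(1.2680, -1.8297)
step 4: x0=(1.2705, 0.5884) x1=(1.5621, 1.0171) x2=(1.2673, -1.8194)
step 5: x0=(1.2849, 0.5993) x1=(1.5707, 1.0121) x2=(1.2666, -1.8091)
step 6: x0=(1.2990, 0.6097) x1=(1.5795, 1.0075) x2=(1.2660, -1.7988)
step 7: x0=(1.3127, 0.6196) x1=(1.5886, 1.0033) x2=(1.2653, -1.7884)
step 8: x0=(1.3260, 0.6289) x1=(1.5980, 0.9995) x2=(1.2646, -1.7780)
step 9: x0=(1.3389, 0.6376) x1=(1.6077, 0.9960) x2=(1.2640, -1.7674)
step 10: x0=(1.3514, 0.6457) x1=(1.6177, 0.9931) x2=(1.2633, -1.7569)
step 11: x0=(1.3633, 0.6532) x1=(1.6281, 0.9905) x2=(1.2627, -1.7462)
step 12: x0=(1.3748, 0.6599) x1=(1.6389, 0.9885) x2=(1.2620, -1.7355)
step 13: x0=(1.3857, 0.6660) x1=(1.6500, 0.9869) x2=(1.2614, -1.7248)
step 14: x0=(1.3961, 0.6714) x1=(1.6616, 0.9858) x2=(1.2607, -1.7140)
step 15: x0=(1.4059, 0.6761) x1=(1.6736, 0.9852) x2=(1.2601, -1.7031)
step 16: x0=(1.4151, 0.6801) x1=(1.6860, 0.9850) x2=(1.2595, -1.6922)
step 17: x0=(1.4237, 0.6834) x1=(1.6989, 0.9854) x2=(1.2589, -1.6812)
step 18: x0=(1.4317, 0.6860) x1=(1.7122, 0.9863) x2=(1.2583, -1.6702)
step 19: x0=(1.4391, 0.6880) x1=(1.7260, 0.9876) x2=(1.2577, -1.6591)
step 20: x0=(1.4459, 0.6892) x1=(1.7403, 0.9894) x2=(1.2571, -1.6479)
step 21: x0=(1.4521, 0.6899) x1=(1.7549, 0.9916) x2=(1.2565, -1.6367)
step 22: x0=(1.4578, 0.6899) x1=(1.7700, 0.9942) x2=(1.2559, -1.6254)
step 23: x0=(1.4628, 0.6894) x1=(1.7856, 0.9973) x2=(1.2553, -1.6140)
step 24: x0=(1.4673, 0.6883) x1=(1.8015, 1.0007) x2=(1.2548, -1.6026)
step 25: x0=(1.4713, 0.6866) x1=(1.8178, 1.0045) x2=(1.2542, -1.5911)
step 26: x0=(1.4748, 0.6845) x1=(1.8345, 1.0085) x2=(1.2537, -1.5796)
step 27: x0=(1.4778, 0.6820) x1=(1.8516, 1.0129) x2=(1.2531, -1.5680)
step 28: x0=(1.4803, 0.6790) x1=(1.8689, 1.0176) x2=(1.2526, -1.5563)
step 29: x0=(1.4824, 0.6756) x1=(1.8866, 1.0226) x2=(1.2521, -1.5446)
step 30: x0=(1.4842, 0.6719) x1=(1.9046, 1.0278) x2=(1.2516, -1.5328)

pair (0,1), distance 0.4079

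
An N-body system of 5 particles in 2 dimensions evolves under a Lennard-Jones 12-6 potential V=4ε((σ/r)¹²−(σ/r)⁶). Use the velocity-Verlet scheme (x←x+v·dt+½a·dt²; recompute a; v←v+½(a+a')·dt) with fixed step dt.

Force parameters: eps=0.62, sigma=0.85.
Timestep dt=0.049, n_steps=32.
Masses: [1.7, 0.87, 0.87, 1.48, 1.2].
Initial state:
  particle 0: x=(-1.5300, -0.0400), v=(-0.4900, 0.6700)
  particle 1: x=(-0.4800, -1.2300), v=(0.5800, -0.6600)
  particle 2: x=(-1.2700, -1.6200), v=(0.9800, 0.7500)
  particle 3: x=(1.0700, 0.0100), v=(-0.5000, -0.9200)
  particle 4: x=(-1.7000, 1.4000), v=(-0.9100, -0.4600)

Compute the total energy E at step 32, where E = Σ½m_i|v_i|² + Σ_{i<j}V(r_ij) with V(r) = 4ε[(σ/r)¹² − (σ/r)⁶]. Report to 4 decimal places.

2.6254

step 0: x0=(-1.5300, -0.0400) x1=(-0.4800, -1.2300) x2=(-1.2700, -1.6200) x3=(1.0700, 0.0100) x4=(-1.7000, 1.4000)
step 1: x0=(-1.5539, -0.0072) x1=(-0.4414, -1.2570) x2=(-1.2324, -1.5881) x3=(1.0455, -0.0351) x4=(-1.7445, 1.3771)
step 2: x0=(-1.5777, 0.0260) x1=(-0.3653, -1.2678) x2=(-1.2324, -1.5714) x3=(1.0208, -0.0803) x4=(-1.7889, 1.3532)
step 3: x0=(-1.6015, 0.0596) x1=(-0.2825, -1.2759) x2=(-1.2393, -1.5566) x3=(0.9961, -0.1255) x4=(-1.8331, 1.3280)
step 4: x0=(-1.6254, 0.0940) x1=(-0.2031, -1.2847) x2=(-1.2428, -1.5403) x3=(0.9712, -0.1709) x4=(-1.8771, 1.3013)
step 5: x0=(-1.6494, 0.1296) x1=(-0.1281, -1.2941) x2=(-1.2417, -1.5224) x3=(0.9460, -0.2165) x4=(-1.9205, 1.2726)
step 6: x0=(-1.6738, 0.1668) x1=(-0.0567, -1.3038) x2=(-1.2366, -1.5034) x3=(0.9205, -0.2624) x4=(-1.9634, 1.2414)
step 7: x0=(-1.6987, 0.2060) x1=(0.0123, -1.3132) x2=(-1.2284, -1.4834) x3=(0.8945, -0.3089) x4=(-2.0055, 1.2071)
step 8: x0=(-1.7243, 0.2473) x1=(0.0799, -1.3215) x2=(-1.2176, -1.4628) x3=(0.8678, -0.3561) x4=(-2.0465, 1.1694)
step 9: x0=(-1.7502, 0.2897) x1=(0.1470, -1.3280) x2=(-1.2049, -1.4417) x3=(0.8401, -0.4045) x4=(-2.0869, 1.1300)
step 10: x0=(-1.7738, 0.3265) x1=(0.2149, -1.3315) x2=(-1.1906, -1.4202) x3=(0.8109, -0.4548) x4=(-2.1305, 1.0984)
step 11: x0=(-1.7871, 0.3409) x1=(0.2842, -1.3310) x2=(-1.1751, -1.3984) x3=(0.7802, -0.5074) x4=(-2.1885, 1.0984)
step 12: x0=(-1.7906, 0.3366) x1=(0.3529, -1.3299) x2=(-1.1585, -1.3763) x3=(0.7491, -0.5605) x4=(-2.2605, 1.1245)
step 13: x0=(-1.7920, 0.3290) x1=(0.4053, -1.3588) x2=(-1.1412, -1.3539) x3=(0.7271, -0.5958) x4=(-2.3353, 1.1553)
step 14: x0=(-1.7943, 0.3226) x1=(0.4268, -1.4594) x2=(-1.1232, -1.3313) x3=(0.7227, -0.5891) x4=(-2.4088, 1.1842)
step 15: x0=(-1.7979, 0.3181) x1=(0.4454, -1.5666) x2=(-1.1044, -1.3083) x3=(0.7196, -0.5786) x4=(-2.4803, 1.2102)
step 16: x0=(-1.8029, 0.3152) x1=(0.4646, -1.6692) x2=(-1.0851, -1.2852) x3=(0.7157, -0.5706) x4=(-2.5498, 1.2337)
step 17: x0=(-1.8088, 0.3135) x1=(0.4842, -1.7676) x2=(-1.0652, -1.2619) x3=(0.7112, -0.5651) x4=(-2.6178, 1.2553)
step 18: x0=(-1.8156, 0.3127) x1=(0.5038, -1.8630) x2=(-1.0448, -1.2384) x3=(0.7062, -0.5613) x4=(-2.6845, 1.2754)
step 19: x0=(-1.8230, 0.3126) x1=(0.5233, -1.9563) x2=(-1.0240, -1.2147) x3=(0.7010, -0.5587) x4=(-2.7502, 1.2943)
step 20: x0=(-1.8310, 0.3130) x1=(0.5428, -2.0482) x2=(-1.0029, -1.1907) x3=(0.6955, -0.5568) x4=(-2.8150, 1.3124)
step 21: x0=(-1.8393, 0.3136) x1=(0.5620, -2.1391) x2=(-0.9815, -1.1665) x3=(0.6899, -0.5555) x4=(-2.8792, 1.3298)
step 22: x0=(-1.8478, 0.3145) x1=(0.5811, -2.2293) x2=(-0.9598, -1.1421) x3=(0.6840, -0.5546) x4=(-2.9428, 1.3466)
step 23: x0=(-1.8566, 0.3155) x1=(0.6001, -2.3190) x2=(-0.9378, -1.1173) x3=(0.6780, -0.5540) x4=(-3.0060, 1.3631)
step 24: x0=(-1.8655, 0.3166) x1=(0.6189, -2.4083) x2=(-0.9156, -1.0921) x3=(0.6718, -0.5536) x4=(-3.0688, 1.3792)
step 25: x0=(-1.8746, 0.3177) x1=(0.6377, -2.4974) x2=(-0.8932, -1.0667) x3=(0.6653, -0.5534) x4=(-3.1313, 1.3950)
step 26: x0=(-1.8836, 0.3187) x1=(0.6564, -2.5862) x2=(-0.8705, -1.0408) x3=(0.6586, -0.5533) x4=(-3.1936, 1.4107)
step 27: x0=(-1.8927, 0.3198) x1=(0.6751, -2.6749) x2=(-0.8474, -1.0145) x3=(0.6515, -0.5535) x4=(-3.2557, 1.4261)
step 28: x0=(-1.9018, 0.3208) x1=(0.6938, -2.7635) x2=(-0.8239, -0.9878) x3=(0.6441, -0.5537) x4=(-3.3176, 1.4415)
step 29: x0=(-1.9109, 0.3217) x1=(0.7124, -2.8520) x2=(-0.8000, -0.9606) x3=(0.6362, -0.5542) x4=(-3.3794, 1.4567)
step 30: x0=(-1.9199, 0.3225) x1=(0.7310, -2.9404) x2=(-0.7754, -0.9329) x3=(0.6279, -0.5547) x4=(-3.4411, 1.4718)
step 31: x0=(-1.9288, 0.3232) x1=(0.7495, -3.0288) x2=(-0.7500, -0.9046) x3=(0.6190, -0.5555) x4=(-3.5026, 1.4869)
step 32: x0=(-1.9377, 0.3239) x1=(0.7681, -3.1171) x2=(-0.7237, -0.8759) x3=(0.6093, -0.5565) x4=(-3.5641, 1.5019)
step 0 velocities: v0=(-0.4900, 0.6700) v1=(0.5800, -0.6600) v2=(0.9800, 0.7500) v3=(-0.5000, -0.9200) v4=(-0.9100, -0.4600)
step 0: KE=3.0191, PE=-0.6188, E=2.4003
step 32 velocities: v0=(-0.1798, 0.0122) v1=(0.3787, -1.8020) v2=(0.5497, 0.5933) v3=(-0.2061, -0.0218) v4=(-1.2540, 0.3057)
step 32: KE=2.8186, PE=-0.1932, E=2.6254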